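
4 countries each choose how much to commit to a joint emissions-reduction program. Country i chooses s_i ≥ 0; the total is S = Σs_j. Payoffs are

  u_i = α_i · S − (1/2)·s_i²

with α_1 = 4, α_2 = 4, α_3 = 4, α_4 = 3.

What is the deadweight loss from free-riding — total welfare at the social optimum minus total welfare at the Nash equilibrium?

Country i's FOC: ∂u_i/∂s_i = α_i − s_i = 0, so s_i* = α_i.
NE contributions = (4, 4, 4, 3); S = 15.
W^NE = (Σα)·S − ½Σα_i² = 15² − ½·57 = 196.5.
Planner sets s_i = Σα_j = 15 for every i, so S^SO = 4·15 = 60.
W^SO = (Σα)·S^SO − ½·4·(Σα)² = (4/2)·15² = 450.
Deadweight loss = W^SO − W^NE = 253.5.

253.5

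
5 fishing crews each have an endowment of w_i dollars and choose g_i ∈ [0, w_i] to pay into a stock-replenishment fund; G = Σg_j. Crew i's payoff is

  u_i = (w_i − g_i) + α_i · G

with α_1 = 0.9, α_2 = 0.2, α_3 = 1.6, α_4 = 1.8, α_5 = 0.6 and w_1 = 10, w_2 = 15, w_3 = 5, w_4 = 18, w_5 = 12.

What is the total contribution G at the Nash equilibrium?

23

∂u_i/∂g_i = α_i − 1, so crew i contributes w_i if α_i > 1, else 0.
α_i > 1 for i ∈ {3, 4}; NE contributions (0, 0, 5, 18, 0), G = 23.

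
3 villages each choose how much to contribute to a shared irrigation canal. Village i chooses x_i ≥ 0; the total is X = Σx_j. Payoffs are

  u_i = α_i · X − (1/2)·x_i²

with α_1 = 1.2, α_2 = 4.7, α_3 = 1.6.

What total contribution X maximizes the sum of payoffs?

Planner FOC: ∂(Σu_j)/∂x_i = (Σα_j) − x_i = 0, so x_i^SO = Σα_j = 7.5 for every i; X^SO = 22.5.

22.5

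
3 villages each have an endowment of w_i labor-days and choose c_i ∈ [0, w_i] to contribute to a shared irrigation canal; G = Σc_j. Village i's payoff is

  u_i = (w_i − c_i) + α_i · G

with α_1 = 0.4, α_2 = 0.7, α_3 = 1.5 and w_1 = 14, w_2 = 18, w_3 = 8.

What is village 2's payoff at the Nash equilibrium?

∂u_i/∂c_i = α_i − 1, so village i contributes w_i if α_i > 1, else 0.
α_i > 1 for i ∈ {3}; NE contributions (0, 0, 8), G = 8.
u_2 = (18 − 0) + 0.7·8 = 23.6.

23.6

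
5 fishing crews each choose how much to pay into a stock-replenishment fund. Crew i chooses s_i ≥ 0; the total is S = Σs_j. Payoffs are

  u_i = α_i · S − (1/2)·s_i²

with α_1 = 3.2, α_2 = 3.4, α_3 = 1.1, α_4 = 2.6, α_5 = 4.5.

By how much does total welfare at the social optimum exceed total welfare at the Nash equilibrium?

Crew i's FOC: ∂u_i/∂s_i = α_i − s_i = 0, so s_i* = α_i.
NE contributions = (3.2, 3.4, 1.1, 2.6, 4.5); S = 14.8.
W^NE = (Σα)·S − ½Σα_i² = 14.8² − ½·50.02 = 194.03.
Planner sets s_i = Σα_j = 14.8 for every i, so S^SO = 5·14.8 = 74.
W^SO = (Σα)·S^SO − ½·5·(Σα)² = (5/2)·14.8² = 547.6.
Deadweight loss = W^SO − W^NE = 353.57.

353.57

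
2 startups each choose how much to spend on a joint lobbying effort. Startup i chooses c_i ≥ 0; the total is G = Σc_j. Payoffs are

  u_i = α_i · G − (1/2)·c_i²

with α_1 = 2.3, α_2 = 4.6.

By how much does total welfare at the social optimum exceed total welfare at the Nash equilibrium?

13.225

Startup i's FOC: ∂u_i/∂c_i = α_i − c_i = 0, so c_i* = α_i.
NE contributions = (2.3, 4.6); G = 6.9.
W^NE = (Σα)·G − ½Σα_i² = 6.9² − ½·26.45 = 34.385.
Planner sets c_i = Σα_j = 6.9 for every i, so G^SO = 2·6.9 = 13.8.
W^SO = (Σα)·G^SO − ½·2·(Σα)² = (2/2)·6.9² = 47.61.
Deadweight loss = W^SO − W^NE = 13.225.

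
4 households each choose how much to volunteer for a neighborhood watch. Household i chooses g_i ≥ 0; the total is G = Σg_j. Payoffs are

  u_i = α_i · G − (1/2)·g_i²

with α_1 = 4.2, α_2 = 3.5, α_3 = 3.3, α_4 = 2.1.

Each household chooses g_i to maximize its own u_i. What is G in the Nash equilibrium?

Household i's FOC: ∂u_i/∂g_i = α_i − g_i = 0, so g_i* = α_i.
NE contributions = (4.2, 3.5, 3.3, 2.1); G = 13.1.

13.1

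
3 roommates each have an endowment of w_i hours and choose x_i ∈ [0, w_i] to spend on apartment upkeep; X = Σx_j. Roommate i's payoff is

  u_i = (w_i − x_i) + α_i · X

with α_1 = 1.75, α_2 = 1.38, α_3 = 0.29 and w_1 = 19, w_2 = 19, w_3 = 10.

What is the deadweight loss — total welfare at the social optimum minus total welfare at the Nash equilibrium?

24.2

∂u_i/∂x_i = α_i − 1, so roommate i contributes w_i if α_i > 1, else 0.
α_i > 1 for i ∈ {1, 2}; NE contributions (19, 19, 0), X = 38.
W^NE = Σw_i − X^NE + (Σα_i)·X^NE = 48 + 2.42·38 = 139.96.
Planner: ∂(Σu_j)/∂x_i = Σα_j − 1 = 2.42 > 0, so everyone contributes w_i; X^SO = 48, W^SO = 48 + 2.42·48 = 164.16.
Deadweight loss = 24.2.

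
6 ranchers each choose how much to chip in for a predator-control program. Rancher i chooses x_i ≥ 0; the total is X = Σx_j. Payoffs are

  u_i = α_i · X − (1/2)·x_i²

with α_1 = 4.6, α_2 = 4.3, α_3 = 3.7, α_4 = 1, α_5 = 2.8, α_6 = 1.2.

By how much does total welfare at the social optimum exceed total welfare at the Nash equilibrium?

Rancher i's FOC: ∂u_i/∂x_i = α_i − x_i = 0, so x_i* = α_i.
NE contributions = (4.6, 4.3, 3.7, 1, 2.8, 1.2); X = 17.6.
W^NE = (Σα)·X − ½Σα_i² = 17.6² − ½·63.62 = 277.95.
Planner sets x_i = Σα_j = 17.6 for every i, so X^SO = 6·17.6 = 105.6.
W^SO = (Σα)·X^SO − ½·6·(Σα)² = (6/2)·17.6² = 929.28.
Deadweight loss = W^SO − W^NE = 651.33.

651.33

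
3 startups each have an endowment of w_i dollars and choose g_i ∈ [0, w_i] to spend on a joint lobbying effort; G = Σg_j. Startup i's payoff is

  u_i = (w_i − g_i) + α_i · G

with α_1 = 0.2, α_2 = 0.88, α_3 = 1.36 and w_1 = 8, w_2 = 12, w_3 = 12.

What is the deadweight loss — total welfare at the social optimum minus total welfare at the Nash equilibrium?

∂u_i/∂g_i = α_i − 1, so startup i contributes w_i if α_i > 1, else 0.
α_i > 1 for i ∈ {3}; NE contributions (0, 0, 12), G = 12.
W^NE = Σw_i − G^NE + (Σα_i)·G^NE = 32 + 1.44·12 = 49.28.
Planner: ∂(Σu_j)/∂g_i = Σα_j − 1 = 1.44 > 0, so everyone contributes w_i; G^SO = 32, W^SO = 32 + 1.44·32 = 78.08.
Deadweight loss = 28.8.

28.8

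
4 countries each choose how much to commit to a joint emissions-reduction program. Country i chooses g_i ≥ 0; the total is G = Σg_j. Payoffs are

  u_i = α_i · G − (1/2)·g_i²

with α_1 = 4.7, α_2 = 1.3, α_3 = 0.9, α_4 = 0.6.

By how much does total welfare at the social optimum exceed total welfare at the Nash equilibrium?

Country i's FOC: ∂u_i/∂g_i = α_i − g_i = 0, so g_i* = α_i.
NE contributions = (4.7, 1.3, 0.9, 0.6); G = 7.5.
W^NE = (Σα)·G − ½Σα_i² = 7.5² − ½·24.95 = 43.775.
Planner sets g_i = Σα_j = 7.5 for every i, so G^SO = 4·7.5 = 30.
W^SO = (Σα)·G^SO − ½·4·(Σα)² = (4/2)·7.5² = 112.5.
Deadweight loss = W^SO − W^NE = 68.725.

68.725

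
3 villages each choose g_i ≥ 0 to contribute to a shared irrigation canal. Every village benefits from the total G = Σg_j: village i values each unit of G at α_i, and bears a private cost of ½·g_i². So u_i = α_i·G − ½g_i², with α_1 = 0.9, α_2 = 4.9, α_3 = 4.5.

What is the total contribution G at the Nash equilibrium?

Village i's FOC: ∂u_i/∂g_i = α_i − g_i = 0, so g_i* = α_i.
NE contributions = (0.9, 4.9, 4.5); G = 10.3.

10.3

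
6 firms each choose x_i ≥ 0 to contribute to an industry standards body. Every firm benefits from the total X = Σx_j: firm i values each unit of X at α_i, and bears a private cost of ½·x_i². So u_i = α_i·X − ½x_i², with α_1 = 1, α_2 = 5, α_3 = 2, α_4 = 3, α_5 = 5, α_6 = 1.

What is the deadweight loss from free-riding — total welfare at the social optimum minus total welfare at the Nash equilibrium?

Firm i's FOC: ∂u_i/∂x_i = α_i − x_i = 0, so x_i* = α_i.
NE contributions = (1, 5, 2, 3, 5, 1); X = 17.
W^NE = (Σα)·X − ½Σα_i² = 17² − ½·65 = 256.5.
Planner sets x_i = Σα_j = 17 for every i, so X^SO = 6·17 = 102.
W^SO = (Σα)·X^SO − ½·6·(Σα)² = (6/2)·17² = 867.
Deadweight loss = W^SO − W^NE = 610.5.

610.5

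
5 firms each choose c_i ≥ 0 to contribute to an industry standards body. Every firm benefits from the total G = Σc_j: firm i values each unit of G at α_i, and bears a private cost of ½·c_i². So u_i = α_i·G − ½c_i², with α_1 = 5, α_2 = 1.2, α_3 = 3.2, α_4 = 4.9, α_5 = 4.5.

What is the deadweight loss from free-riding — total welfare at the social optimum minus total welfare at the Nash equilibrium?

Firm i's FOC: ∂u_i/∂c_i = α_i − c_i = 0, so c_i* = α_i.
NE contributions = (5, 1.2, 3.2, 4.9, 4.5); G = 18.8.
W^NE = (Σα)·G − ½Σα_i² = 18.8² − ½·80.94 = 312.97.
Planner sets c_i = Σα_j = 18.8 for every i, so G^SO = 5·18.8 = 94.
W^SO = (Σα)·G^SO − ½·5·(Σα)² = (5/2)·18.8² = 883.6.
Deadweight loss = W^SO − W^NE = 570.63.

570.63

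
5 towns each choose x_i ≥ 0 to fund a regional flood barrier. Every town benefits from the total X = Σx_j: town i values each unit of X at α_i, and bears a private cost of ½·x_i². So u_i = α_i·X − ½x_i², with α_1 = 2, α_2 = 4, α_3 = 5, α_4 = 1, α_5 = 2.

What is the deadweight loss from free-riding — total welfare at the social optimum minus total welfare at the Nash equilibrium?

Town i's FOC: ∂u_i/∂x_i = α_i − x_i = 0, so x_i* = α_i.
NE contributions = (2, 4, 5, 1, 2); X = 14.
W^NE = (Σα)·X − ½Σα_i² = 14² − ½·50 = 171.
Planner sets x_i = Σα_j = 14 for every i, so X^SO = 5·14 = 70.
W^SO = (Σα)·X^SO − ½·5·(Σα)² = (5/2)·14² = 490.
Deadweight loss = W^SO − W^NE = 319.

319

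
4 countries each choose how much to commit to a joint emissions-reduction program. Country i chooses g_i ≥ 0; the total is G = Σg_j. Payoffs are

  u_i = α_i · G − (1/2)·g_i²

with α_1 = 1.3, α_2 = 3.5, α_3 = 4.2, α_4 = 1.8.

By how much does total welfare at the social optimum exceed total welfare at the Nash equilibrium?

Country i's FOC: ∂u_i/∂g_i = α_i − g_i = 0, so g_i* = α_i.
NE contributions = (1.3, 3.5, 4.2, 1.8); G = 10.8.
W^NE = (Σα)·G − ½Σα_i² = 10.8² − ½·34.82 = 99.23.
Planner sets g_i = Σα_j = 10.8 for every i, so G^SO = 4·10.8 = 43.2.
W^SO = (Σα)·G^SO − ½·4·(Σα)² = (4/2)·10.8² = 233.28.
Deadweight loss = W^SO − W^NE = 134.05.

134.05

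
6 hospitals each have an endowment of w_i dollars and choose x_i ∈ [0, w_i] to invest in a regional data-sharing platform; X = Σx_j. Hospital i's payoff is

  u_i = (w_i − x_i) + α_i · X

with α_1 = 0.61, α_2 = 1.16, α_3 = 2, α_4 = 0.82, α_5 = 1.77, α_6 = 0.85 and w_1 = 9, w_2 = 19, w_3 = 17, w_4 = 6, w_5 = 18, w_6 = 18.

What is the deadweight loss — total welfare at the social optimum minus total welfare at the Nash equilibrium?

204.93

∂u_i/∂x_i = α_i − 1, so hospital i contributes w_i if α_i > 1, else 0.
α_i > 1 for i ∈ {2, 3, 5}; NE contributions (0, 19, 17, 0, 18, 0), X = 54.
W^NE = Σw_i − X^NE + (Σα_i)·X^NE = 87 + 6.21·54 = 422.34.
Planner: ∂(Σu_j)/∂x_i = Σα_j − 1 = 6.21 > 0, so everyone contributes w_i; X^SO = 87, W^SO = 87 + 6.21·87 = 627.27.
Deadweight loss = 204.93.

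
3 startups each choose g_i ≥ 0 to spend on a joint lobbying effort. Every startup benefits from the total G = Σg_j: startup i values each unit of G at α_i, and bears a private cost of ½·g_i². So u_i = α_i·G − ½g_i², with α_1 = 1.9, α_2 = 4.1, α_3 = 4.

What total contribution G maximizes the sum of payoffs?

Planner FOC: ∂(Σu_j)/∂g_i = (Σα_j) − g_i = 0, so g_i^SO = Σα_j = 10 for every i; G^SO = 30.

30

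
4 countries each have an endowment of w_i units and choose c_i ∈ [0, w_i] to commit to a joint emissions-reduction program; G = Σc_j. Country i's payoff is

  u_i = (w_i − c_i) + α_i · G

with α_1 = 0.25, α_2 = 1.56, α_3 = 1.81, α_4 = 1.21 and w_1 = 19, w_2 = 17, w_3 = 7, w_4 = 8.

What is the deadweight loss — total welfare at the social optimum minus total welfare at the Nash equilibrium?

72.77

∂u_i/∂c_i = α_i − 1, so country i contributes w_i if α_i > 1, else 0.
α_i > 1 for i ∈ {2, 3, 4}; NE contributions (0, 17, 7, 8), G = 32.
W^NE = Σw_i − G^NE + (Σα_i)·G^NE = 51 + 3.83·32 = 173.56.
Planner: ∂(Σu_j)/∂c_i = Σα_j − 1 = 3.83 > 0, so everyone contributes w_i; G^SO = 51, W^SO = 51 + 3.83·51 = 246.33.
Deadweight loss = 72.77.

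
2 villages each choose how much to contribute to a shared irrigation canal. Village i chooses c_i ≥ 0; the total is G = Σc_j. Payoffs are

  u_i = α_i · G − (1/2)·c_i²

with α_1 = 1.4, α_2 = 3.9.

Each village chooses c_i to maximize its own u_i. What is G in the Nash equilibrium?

5.3

Village i's FOC: ∂u_i/∂c_i = α_i − c_i = 0, so c_i* = α_i.
NE contributions = (1.4, 3.9); G = 5.3.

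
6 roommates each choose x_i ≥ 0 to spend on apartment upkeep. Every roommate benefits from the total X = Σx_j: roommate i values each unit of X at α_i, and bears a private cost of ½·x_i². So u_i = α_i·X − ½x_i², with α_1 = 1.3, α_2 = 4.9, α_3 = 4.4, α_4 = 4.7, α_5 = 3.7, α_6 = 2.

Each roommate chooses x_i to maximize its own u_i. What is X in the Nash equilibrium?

21

Roommate i's FOC: ∂u_i/∂x_i = α_i − x_i = 0, so x_i* = α_i.
NE contributions = (1.3, 4.9, 4.4, 4.7, 3.7, 2); X = 21.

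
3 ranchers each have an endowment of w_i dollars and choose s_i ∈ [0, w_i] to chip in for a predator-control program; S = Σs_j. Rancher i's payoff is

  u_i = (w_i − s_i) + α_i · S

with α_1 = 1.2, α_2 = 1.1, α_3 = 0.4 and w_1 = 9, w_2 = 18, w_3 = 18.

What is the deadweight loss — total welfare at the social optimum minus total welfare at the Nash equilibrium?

30.6

∂u_i/∂s_i = α_i − 1, so rancher i contributes w_i if α_i > 1, else 0.
α_i > 1 for i ∈ {1, 2}; NE contributions (9, 18, 0), S = 27.
W^NE = Σw_i − S^NE + (Σα_i)·S^NE = 45 + 1.7·27 = 90.9.
Planner: ∂(Σu_j)/∂s_i = Σα_j − 1 = 1.7 > 0, so everyone contributes w_i; S^SO = 45, W^SO = 45 + 1.7·45 = 121.5.
Deadweight loss = 30.6.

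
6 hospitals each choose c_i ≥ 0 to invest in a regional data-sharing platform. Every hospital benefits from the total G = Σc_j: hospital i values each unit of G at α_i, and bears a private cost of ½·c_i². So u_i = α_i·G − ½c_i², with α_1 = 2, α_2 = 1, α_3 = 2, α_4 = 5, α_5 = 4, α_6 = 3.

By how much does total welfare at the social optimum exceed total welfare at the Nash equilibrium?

Hospital i's FOC: ∂u_i/∂c_i = α_i − c_i = 0, so c_i* = α_i.
NE contributions = (2, 1, 2, 5, 4, 3); G = 17.
W^NE = (Σα)·G − ½Σα_i² = 17² − ½·59 = 259.5.
Planner sets c_i = Σα_j = 17 for every i, so G^SO = 6·17 = 102.
W^SO = (Σα)·G^SO − ½·6·(Σα)² = (6/2)·17² = 867.
Deadweight loss = W^SO − W^NE = 607.5.

607.5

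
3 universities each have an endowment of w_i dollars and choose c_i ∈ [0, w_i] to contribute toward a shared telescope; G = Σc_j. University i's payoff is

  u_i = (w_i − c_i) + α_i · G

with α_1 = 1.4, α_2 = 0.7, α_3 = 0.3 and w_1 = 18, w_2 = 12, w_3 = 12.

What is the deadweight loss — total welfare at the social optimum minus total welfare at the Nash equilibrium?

∂u_i/∂c_i = α_i − 1, so university i contributes w_i if α_i > 1, else 0.
α_i > 1 for i ∈ {1}; NE contributions (18, 0, 0), G = 18.
W^NE = Σw_i − G^NE + (Σα_i)·G^NE = 42 + 1.4·18 = 67.2.
Planner: ∂(Σu_j)/∂c_i = Σα_j − 1 = 1.4 > 0, so everyone contributes w_i; G^SO = 42, W^SO = 42 + 1.4·42 = 100.8.
Deadweight loss = 33.6.

33.6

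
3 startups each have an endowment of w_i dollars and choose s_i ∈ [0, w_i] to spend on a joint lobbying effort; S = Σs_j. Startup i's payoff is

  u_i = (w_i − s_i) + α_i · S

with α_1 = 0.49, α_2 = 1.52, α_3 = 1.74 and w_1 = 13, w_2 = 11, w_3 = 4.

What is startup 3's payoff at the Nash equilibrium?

26.1

∂u_i/∂s_i = α_i − 1, so startup i contributes w_i if α_i > 1, else 0.
α_i > 1 for i ∈ {2, 3}; NE contributions (0, 11, 4), S = 15.
u_3 = (4 − 4) + 1.74·15 = 26.1.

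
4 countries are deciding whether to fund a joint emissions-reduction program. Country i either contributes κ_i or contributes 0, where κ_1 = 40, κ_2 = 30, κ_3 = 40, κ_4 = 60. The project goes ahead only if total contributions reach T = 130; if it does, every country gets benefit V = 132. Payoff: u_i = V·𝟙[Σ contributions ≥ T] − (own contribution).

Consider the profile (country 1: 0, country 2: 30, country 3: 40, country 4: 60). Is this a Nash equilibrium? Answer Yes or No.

Yes

Total = 130 ≥ 130: provided.
Country 1 (pledges 0, payoff 132): pledging 40 → total 170, payoff 92. No gain.
Country 2 (pledges 30, payoff 102): dropping to 0 → total 100, payoff 0. No gain.
Country 3 (pledges 40, payoff 92): dropping to 0 → total 90, payoff 0. No gain.
Country 4 (pledges 60, payoff 72): dropping to 0 → total 70, payoff 0. No gain.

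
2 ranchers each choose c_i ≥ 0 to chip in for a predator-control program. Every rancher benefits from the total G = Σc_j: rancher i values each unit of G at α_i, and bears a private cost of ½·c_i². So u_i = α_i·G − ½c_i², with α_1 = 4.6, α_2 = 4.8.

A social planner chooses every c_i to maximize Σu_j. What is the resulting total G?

Planner FOC: ∂(Σu_j)/∂c_i = (Σα_j) − c_i = 0, so c_i^SO = Σα_j = 9.4 for every i; G^SO = 18.8.

18.8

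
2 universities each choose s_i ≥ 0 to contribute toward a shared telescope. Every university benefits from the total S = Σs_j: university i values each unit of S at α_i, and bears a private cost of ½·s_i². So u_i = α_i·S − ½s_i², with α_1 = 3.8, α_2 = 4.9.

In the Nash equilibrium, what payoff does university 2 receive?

University i's FOC: ∂u_i/∂s_i = α_i − s_i = 0, so s_i* = α_i.
NE contributions = (3.8, 4.9); S = 8.7.
u_2 = α_2·S − ½·(s_2)² = 4.9·8.7 − ½·4.9² = 30.625.

30.625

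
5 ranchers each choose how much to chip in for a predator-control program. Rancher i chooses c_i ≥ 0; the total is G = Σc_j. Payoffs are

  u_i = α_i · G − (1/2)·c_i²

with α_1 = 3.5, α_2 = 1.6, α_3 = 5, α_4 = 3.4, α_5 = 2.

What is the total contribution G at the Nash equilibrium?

Rancher i's FOC: ∂u_i/∂c_i = α_i − c_i = 0, so c_i* = α_i.
NE contributions = (3.5, 1.6, 5, 3.4, 2); G = 15.5.

15.5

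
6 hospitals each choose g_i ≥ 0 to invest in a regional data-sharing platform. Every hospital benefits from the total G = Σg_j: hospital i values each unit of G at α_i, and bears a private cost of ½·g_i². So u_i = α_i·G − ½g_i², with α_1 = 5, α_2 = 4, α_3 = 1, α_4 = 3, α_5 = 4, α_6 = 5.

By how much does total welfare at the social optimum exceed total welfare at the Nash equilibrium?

1014

Hospital i's FOC: ∂u_i/∂g_i = α_i − g_i = 0, so g_i* = α_i.
NE contributions = (5, 4, 1, 3, 4, 5); G = 22.
W^NE = (Σα)·G − ½Σα_i² = 22² − ½·92 = 438.
Planner sets g_i = Σα_j = 22 for every i, so G^SO = 6·22 = 132.
W^SO = (Σα)·G^SO − ½·6·(Σα)² = (6/2)·22² = 1452.
Deadweight loss = W^SO − W^NE = 1014.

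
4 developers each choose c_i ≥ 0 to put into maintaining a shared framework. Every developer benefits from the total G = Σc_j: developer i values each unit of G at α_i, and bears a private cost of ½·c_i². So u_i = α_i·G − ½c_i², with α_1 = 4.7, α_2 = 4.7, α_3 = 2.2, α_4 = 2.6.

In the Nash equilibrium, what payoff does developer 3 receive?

28.82

Developer i's FOC: ∂u_i/∂c_i = α_i − c_i = 0, so c_i* = α_i.
NE contributions = (4.7, 4.7, 2.2, 2.6); G = 14.2.
u_3 = α_3·G − ½·(c_3)² = 2.2·14.2 − ½·2.2² = 28.82.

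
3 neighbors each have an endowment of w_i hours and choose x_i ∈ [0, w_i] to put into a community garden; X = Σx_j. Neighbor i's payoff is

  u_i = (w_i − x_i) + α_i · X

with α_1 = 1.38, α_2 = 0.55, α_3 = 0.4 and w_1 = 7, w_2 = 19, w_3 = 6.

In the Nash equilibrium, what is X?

∂u_i/∂x_i = α_i − 1, so neighbor i contributes w_i if α_i > 1, else 0.
α_i > 1 for i ∈ {1}; NE contributions (7, 0, 0), X = 7.

7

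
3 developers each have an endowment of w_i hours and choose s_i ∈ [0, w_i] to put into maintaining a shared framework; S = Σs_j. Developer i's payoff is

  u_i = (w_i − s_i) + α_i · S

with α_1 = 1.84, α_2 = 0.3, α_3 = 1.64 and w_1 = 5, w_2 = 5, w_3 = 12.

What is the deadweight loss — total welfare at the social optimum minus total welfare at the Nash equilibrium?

13.9

∂u_i/∂s_i = α_i − 1, so developer i contributes w_i if α_i > 1, else 0.
α_i > 1 for i ∈ {1, 3}; NE contributions (5, 0, 12), S = 17.
W^NE = Σw_i − S^NE + (Σα_i)·S^NE = 22 + 2.78·17 = 69.26.
Planner: ∂(Σu_j)/∂s_i = Σα_j − 1 = 2.78 > 0, so everyone contributes w_i; S^SO = 22, W^SO = 22 + 2.78·22 = 83.16.
Deadweight loss = 13.9.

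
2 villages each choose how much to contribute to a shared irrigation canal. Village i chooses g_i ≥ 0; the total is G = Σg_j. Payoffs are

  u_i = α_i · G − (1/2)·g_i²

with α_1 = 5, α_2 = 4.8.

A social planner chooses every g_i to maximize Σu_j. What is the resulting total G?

19.6

Planner FOC: ∂(Σu_j)/∂g_i = (Σα_j) − g_i = 0, so g_i^SO = Σα_j = 9.8 for every i; G^SO = 19.6.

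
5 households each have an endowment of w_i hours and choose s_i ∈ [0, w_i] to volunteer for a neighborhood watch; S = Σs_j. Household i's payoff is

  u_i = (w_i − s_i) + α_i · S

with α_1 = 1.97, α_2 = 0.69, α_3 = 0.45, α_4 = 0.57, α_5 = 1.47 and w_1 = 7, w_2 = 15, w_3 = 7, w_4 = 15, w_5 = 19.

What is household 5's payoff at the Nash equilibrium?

38.22

∂u_i/∂s_i = α_i − 1, so household i contributes w_i if α_i > 1, else 0.
α_i > 1 for i ∈ {1, 5}; NE contributions (7, 0, 0, 0, 19), S = 26.
u_5 = (19 − 19) + 1.47·26 = 38.22.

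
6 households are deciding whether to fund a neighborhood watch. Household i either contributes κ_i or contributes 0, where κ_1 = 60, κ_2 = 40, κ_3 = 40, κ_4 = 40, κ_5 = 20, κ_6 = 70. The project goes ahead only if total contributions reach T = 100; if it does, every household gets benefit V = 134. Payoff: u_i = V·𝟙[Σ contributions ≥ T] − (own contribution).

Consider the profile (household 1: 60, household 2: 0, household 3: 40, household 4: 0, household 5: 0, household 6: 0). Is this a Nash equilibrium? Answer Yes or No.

Yes

Total = 100 ≥ 100: provided.
Household 1 (pledges 60, payoff 74): dropping to 0 → total 40, payoff 0. No gain.
Household 2 (pledges 0, payoff 134): pledging 40 → total 140, payoff 94. No gain.
Household 3 (pledges 40, payoff 94): dropping to 0 → total 60, payoff 0. No gain.
Household 4 (pledges 0, payoff 134): pledging 40 → total 140, payoff 94. No gain.
Household 5 (pledges 0, payoff 134): pledging 20 → total 120, payoff 114. No gain.
Household 6 (pledges 0, payoff 134): pledging 70 → total 170, payoff 64. No gain.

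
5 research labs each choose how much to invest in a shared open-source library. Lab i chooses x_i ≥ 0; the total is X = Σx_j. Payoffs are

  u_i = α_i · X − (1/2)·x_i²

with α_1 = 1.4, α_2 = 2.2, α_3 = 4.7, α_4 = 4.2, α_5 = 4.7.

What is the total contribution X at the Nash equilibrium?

Lab i's FOC: ∂u_i/∂x_i = α_i − x_i = 0, so x_i* = α_i.
NE contributions = (1.4, 2.2, 4.7, 4.2, 4.7); X = 17.2.

17.2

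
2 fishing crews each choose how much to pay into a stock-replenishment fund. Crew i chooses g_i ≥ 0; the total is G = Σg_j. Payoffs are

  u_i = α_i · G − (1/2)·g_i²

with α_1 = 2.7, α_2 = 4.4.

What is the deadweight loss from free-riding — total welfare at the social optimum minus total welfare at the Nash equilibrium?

Crew i's FOC: ∂u_i/∂g_i = α_i − g_i = 0, so g_i* = α_i.
NE contributions = (2.7, 4.4); G = 7.1.
W^NE = (Σα)·G − ½Σα_i² = 7.1² − ½·26.65 = 37.085.
Planner sets g_i = Σα_j = 7.1 for every i, so G^SO = 2·7.1 = 14.2.
W^SO = (Σα)·G^SO − ½·2·(Σα)² = (2/2)·7.1² = 50.41.
Deadweight loss = W^SO − W^NE = 13.325.

13.325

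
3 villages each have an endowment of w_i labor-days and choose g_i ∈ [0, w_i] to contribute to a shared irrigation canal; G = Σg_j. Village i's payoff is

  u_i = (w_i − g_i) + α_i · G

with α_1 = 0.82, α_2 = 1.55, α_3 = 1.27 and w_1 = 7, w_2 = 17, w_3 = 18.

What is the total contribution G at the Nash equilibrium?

∂u_i/∂g_i = α_i − 1, so village i contributes w_i if α_i > 1, else 0.
α_i > 1 for i ∈ {2, 3}; NE contributions (0, 17, 18), G = 35.

35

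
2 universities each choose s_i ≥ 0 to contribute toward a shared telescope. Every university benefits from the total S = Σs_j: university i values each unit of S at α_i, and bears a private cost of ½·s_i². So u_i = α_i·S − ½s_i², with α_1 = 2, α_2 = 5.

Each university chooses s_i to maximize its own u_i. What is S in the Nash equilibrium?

University i's FOC: ∂u_i/∂s_i = α_i − s_i = 0, so s_i* = α_i.
NE contributions = (2, 5); S = 7.

7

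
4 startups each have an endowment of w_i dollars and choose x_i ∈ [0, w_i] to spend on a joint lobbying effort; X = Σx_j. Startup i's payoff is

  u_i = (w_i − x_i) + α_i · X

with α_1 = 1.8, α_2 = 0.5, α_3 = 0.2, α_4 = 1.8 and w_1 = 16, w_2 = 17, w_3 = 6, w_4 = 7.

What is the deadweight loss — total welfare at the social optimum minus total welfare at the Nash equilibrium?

75.9

∂u_i/∂x_i = α_i − 1, so startup i contributes w_i if α_i > 1, else 0.
α_i > 1 for i ∈ {1, 4}; NE contributions (16, 0, 0, 7), X = 23.
W^NE = Σw_i − X^NE + (Σα_i)·X^NE = 46 + 3.3·23 = 121.9.
Planner: ∂(Σu_j)/∂x_i = Σα_j − 1 = 3.3 > 0, so everyone contributes w_i; X^SO = 46, W^SO = 46 + 3.3·46 = 197.8.
Deadweight loss = 75.9.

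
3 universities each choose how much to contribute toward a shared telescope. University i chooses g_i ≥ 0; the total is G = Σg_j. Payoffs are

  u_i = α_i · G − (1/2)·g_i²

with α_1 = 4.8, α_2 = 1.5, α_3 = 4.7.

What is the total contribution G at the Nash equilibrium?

11

University i's FOC: ∂u_i/∂g_i = α_i − g_i = 0, so g_i* = α_i.
NE contributions = (4.8, 1.5, 4.7); G = 11.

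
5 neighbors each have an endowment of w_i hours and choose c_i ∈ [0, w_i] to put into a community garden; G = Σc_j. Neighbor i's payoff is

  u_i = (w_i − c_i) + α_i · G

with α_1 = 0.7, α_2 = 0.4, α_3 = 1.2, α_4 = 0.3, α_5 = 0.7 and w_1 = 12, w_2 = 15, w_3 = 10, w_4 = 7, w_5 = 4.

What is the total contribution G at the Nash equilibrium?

∂u_i/∂c_i = α_i − 1, so neighbor i contributes w_i if α_i > 1, else 0.
α_i > 1 for i ∈ {3}; NE contributions (0, 0, 10, 0, 0), G = 10.

10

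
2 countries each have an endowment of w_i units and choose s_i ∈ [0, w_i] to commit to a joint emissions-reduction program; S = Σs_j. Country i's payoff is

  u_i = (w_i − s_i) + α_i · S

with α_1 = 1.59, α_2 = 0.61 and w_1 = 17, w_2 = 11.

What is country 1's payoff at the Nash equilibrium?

∂u_i/∂s_i = α_i − 1, so country i contributes w_i if α_i > 1, else 0.
α_i > 1 for i ∈ {1}; NE contributions (17, 0), S = 17.
u_1 = (17 − 17) + 1.59·17 = 27.03.

27.03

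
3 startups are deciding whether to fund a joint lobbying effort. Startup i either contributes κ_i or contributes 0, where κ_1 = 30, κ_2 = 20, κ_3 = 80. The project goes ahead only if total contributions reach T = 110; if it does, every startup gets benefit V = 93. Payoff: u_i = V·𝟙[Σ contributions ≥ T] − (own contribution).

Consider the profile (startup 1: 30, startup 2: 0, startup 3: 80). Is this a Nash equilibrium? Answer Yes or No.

Total = 110 ≥ 110: provided.
Startup 1 (pledges 30, payoff 63): dropping to 0 → total 80, payoff 0. No gain.
Startup 2 (pledges 0, payoff 93): pledging 20 → total 130, payoff 73. No gain.
Startup 3 (pledges 80, payoff 13): dropping to 0 → total 30, payoff 0. No gain.

Yes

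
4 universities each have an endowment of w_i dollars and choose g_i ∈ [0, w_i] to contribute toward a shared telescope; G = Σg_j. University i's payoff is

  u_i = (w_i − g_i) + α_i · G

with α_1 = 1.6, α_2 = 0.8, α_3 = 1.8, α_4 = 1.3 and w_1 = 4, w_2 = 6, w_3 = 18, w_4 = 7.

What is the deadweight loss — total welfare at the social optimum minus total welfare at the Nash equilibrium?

27

∂u_i/∂g_i = α_i − 1, so university i contributes w_i if α_i > 1, else 0.
α_i > 1 for i ∈ {1, 3, 4}; NE contributions (4, 0, 18, 7), G = 29.
W^NE = Σw_i − G^NE + (Σα_i)·G^NE = 35 + 4.5·29 = 165.5.
Planner: ∂(Σu_j)/∂g_i = Σα_j − 1 = 4.5 > 0, so everyone contributes w_i; G^SO = 35, W^SO = 35 + 4.5·35 = 192.5.
Deadweight loss = 27.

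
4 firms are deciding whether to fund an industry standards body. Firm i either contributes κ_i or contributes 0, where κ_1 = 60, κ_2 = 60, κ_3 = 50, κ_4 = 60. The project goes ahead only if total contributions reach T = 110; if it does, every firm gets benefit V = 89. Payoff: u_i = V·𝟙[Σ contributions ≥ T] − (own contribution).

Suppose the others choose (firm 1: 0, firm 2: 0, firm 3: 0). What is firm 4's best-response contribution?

0

Others' total = 0. Even contributing 60 gives 60 < 110: no benefit either way.
Best response: 0.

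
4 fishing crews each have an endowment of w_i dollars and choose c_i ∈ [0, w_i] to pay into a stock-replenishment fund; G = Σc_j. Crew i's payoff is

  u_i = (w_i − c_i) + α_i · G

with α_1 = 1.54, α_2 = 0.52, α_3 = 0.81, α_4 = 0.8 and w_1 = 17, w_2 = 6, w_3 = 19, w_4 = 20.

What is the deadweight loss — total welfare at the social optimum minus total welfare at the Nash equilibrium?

120.15

∂u_i/∂c_i = α_i − 1, so crew i contributes w_i if α_i > 1, else 0.
α_i > 1 for i ∈ {1}; NE contributions (17, 0, 0, 0), G = 17.
W^NE = Σw_i − G^NE + (Σα_i)·G^NE = 62 + 2.67·17 = 107.39.
Planner: ∂(Σu_j)/∂c_i = Σα_j − 1 = 2.67 > 0, so everyone contributes w_i; G^SO = 62, W^SO = 62 + 2.67·62 = 227.54.
Deadweight loss = 120.15.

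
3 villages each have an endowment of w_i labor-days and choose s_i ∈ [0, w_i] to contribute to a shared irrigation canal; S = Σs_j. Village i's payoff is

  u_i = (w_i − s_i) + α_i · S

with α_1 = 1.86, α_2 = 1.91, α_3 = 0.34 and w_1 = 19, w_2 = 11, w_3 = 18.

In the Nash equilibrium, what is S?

30

∂u_i/∂s_i = α_i − 1, so village i contributes w_i if α_i > 1, else 0.
α_i > 1 for i ∈ {1, 2}; NE contributions (19, 11, 0), S = 30.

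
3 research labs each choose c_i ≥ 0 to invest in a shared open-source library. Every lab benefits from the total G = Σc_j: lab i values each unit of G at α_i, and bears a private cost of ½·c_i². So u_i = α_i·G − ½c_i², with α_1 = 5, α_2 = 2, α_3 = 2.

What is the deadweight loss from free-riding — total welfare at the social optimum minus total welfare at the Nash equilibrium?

57

Lab i's FOC: ∂u_i/∂c_i = α_i − c_i = 0, so c_i* = α_i.
NE contributions = (5, 2, 2); G = 9.
W^NE = (Σα)·G − ½Σα_i² = 9² − ½·33 = 64.5.
Planner sets c_i = Σα_j = 9 for every i, so G^SO = 3·9 = 27.
W^SO = (Σα)·G^SO − ½·3·(Σα)² = (3/2)·9² = 121.5.
Deadweight loss = W^SO − W^NE = 57.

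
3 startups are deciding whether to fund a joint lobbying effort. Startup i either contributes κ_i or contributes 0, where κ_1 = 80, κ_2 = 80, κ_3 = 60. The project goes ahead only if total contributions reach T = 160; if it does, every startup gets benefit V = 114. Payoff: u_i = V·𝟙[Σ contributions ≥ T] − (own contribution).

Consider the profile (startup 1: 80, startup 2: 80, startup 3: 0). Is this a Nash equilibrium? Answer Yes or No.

Yes

Total = 160 ≥ 160: provided.
Startup 1 (pledges 80, payoff 34): dropping to 0 → total 80, payoff 0. No gain.
Startup 2 (pledges 80, payoff 34): dropping to 0 → total 80, payoff 0. No gain.
Startup 3 (pledges 0, payoff 114): pledging 60 → total 220, payoff 54. No gain.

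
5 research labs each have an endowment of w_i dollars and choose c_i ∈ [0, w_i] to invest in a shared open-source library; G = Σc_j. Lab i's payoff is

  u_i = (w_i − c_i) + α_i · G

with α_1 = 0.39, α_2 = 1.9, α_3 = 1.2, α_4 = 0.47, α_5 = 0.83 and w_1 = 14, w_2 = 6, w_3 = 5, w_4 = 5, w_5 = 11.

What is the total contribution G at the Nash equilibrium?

∂u_i/∂c_i = α_i − 1, so lab i contributes w_i if α_i > 1, else 0.
α_i > 1 for i ∈ {2, 3}; NE contributions (0, 6, 5, 0, 0), G = 11.

11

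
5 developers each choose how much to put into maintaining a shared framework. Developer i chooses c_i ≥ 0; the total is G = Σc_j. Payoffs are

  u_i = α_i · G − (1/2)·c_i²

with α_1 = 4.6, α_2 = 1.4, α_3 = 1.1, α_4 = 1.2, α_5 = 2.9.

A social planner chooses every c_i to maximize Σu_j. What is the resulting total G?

56

Planner FOC: ∂(Σu_j)/∂c_i = (Σα_j) − c_i = 0, so c_i^SO = Σα_j = 11.2 for every i; G^SO = 56.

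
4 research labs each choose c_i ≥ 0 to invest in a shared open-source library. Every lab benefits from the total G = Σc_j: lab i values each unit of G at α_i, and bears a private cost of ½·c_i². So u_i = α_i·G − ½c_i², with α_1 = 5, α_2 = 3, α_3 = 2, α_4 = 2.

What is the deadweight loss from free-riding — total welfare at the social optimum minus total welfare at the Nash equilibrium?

Lab i's FOC: ∂u_i/∂c_i = α_i − c_i = 0, so c_i* = α_i.
NE contributions = (5, 3, 2, 2); G = 12.
W^NE = (Σα)·G − ½Σα_i² = 12² − ½·42 = 123.
Planner sets c_i = Σα_j = 12 for every i, so G^SO = 4·12 = 48.
W^SO = (Σα)·G^SO − ½·4·(Σα)² = (4/2)·12² = 288.
Deadweight loss = W^SO − W^NE = 165.

165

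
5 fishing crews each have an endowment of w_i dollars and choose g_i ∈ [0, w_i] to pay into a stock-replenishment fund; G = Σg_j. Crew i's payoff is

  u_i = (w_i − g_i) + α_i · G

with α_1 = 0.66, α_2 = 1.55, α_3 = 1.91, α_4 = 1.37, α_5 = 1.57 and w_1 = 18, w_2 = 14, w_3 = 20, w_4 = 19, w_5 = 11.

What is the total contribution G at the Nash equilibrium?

∂u_i/∂g_i = α_i − 1, so crew i contributes w_i if α_i > 1, else 0.
α_i > 1 for i ∈ {2, 3, 4, 5}; NE contributions (0, 14, 20, 19, 11), G = 64.

64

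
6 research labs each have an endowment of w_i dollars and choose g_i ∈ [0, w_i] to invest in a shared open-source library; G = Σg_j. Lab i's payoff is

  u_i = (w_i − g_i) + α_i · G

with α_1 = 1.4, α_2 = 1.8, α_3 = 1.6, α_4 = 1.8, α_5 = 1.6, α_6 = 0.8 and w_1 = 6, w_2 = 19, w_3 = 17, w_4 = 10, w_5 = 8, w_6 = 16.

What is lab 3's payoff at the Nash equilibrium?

∂u_i/∂g_i = α_i − 1, so lab i contributes w_i if α_i > 1, else 0.
α_i > 1 for i ∈ {1, 2, 3, 4, 5}; NE contributions (6, 19, 17, 10, 8, 0), G = 60.
u_3 = (17 − 17) + 1.6·60 = 96.

96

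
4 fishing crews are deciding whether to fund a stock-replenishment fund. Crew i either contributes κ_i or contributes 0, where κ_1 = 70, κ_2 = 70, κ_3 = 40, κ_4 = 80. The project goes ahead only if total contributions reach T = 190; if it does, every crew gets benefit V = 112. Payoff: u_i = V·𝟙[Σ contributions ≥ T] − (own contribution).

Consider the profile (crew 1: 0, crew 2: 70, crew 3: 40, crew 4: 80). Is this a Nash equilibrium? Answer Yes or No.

Yes

Total = 190 ≥ 190: provided.
Crew 1 (pledges 0, payoff 112): pledging 70 → total 260, payoff 42. No gain.
Crew 2 (pledges 70, payoff 42): dropping to 0 → total 120, payoff 0. No gain.
Crew 3 (pledges 40, payoff 72): dropping to 0 → total 150, payoff 0. No gain.
Crew 4 (pledges 80, payoff 32): dropping to 0 → total 110, payoff 0. No gain.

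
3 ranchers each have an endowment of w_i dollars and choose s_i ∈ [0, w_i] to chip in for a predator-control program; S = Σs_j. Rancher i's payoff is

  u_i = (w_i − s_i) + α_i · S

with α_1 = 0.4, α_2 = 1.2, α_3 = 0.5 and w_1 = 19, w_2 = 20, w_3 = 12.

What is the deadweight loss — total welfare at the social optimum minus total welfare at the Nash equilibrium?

34.1

∂u_i/∂s_i = α_i − 1, so rancher i contributes w_i if α_i > 1, else 0.
α_i > 1 for i ∈ {2}; NE contributions (0, 20, 0), S = 20.
W^NE = Σw_i − S^NE + (Σα_i)·S^NE = 51 + 1.1·20 = 73.
Planner: ∂(Σu_j)/∂s_i = Σα_j − 1 = 1.1 > 0, so everyone contributes w_i; S^SO = 51, W^SO = 51 + 1.1·51 = 107.1.
Deadweight loss = 34.1.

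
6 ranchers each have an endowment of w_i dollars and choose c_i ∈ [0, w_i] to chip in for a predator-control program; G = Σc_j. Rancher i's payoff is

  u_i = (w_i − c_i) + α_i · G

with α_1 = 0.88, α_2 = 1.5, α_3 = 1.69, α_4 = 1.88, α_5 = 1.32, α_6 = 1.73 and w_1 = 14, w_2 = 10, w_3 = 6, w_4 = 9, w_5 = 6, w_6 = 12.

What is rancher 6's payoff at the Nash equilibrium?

74.39

∂u_i/∂c_i = α_i − 1, so rancher i contributes w_i if α_i > 1, else 0.
α_i > 1 for i ∈ {2, 3, 4, 5, 6}; NE contributions (0, 10, 6, 9, 6, 12), G = 43.
u_6 = (12 − 12) + 1.73·43 = 74.39.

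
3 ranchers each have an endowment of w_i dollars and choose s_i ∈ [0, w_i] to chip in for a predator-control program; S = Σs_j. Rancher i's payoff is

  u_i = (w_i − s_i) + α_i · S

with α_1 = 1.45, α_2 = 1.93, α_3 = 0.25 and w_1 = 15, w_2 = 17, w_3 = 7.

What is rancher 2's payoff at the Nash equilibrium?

∂u_i/∂s_i = α_i − 1, so rancher i contributes w_i if α_i > 1, else 0.
α_i > 1 for i ∈ {1, 2}; NE contributions (15, 17, 0), S = 32.
u_2 = (17 − 17) + 1.93·32 = 61.76.

61.76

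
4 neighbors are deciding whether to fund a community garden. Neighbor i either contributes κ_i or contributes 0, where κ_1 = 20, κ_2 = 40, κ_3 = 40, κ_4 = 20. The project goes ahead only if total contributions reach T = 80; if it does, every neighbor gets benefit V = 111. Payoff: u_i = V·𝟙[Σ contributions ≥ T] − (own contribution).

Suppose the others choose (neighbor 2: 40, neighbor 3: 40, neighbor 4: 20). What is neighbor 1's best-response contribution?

0

Others' total = 100 ≥ 80; contributing adds cost 20 for no extra benefit.
Best response: 0.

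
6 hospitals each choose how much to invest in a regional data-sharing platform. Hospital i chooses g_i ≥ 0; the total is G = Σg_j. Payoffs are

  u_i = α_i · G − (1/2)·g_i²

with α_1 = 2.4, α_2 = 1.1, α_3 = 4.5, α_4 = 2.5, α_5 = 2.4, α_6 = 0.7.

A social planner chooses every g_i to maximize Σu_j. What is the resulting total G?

81.6

Planner FOC: ∂(Σu_j)/∂g_i = (Σα_j) − g_i = 0, so g_i^SO = Σα_j = 13.6 for every i; G^SO = 81.6.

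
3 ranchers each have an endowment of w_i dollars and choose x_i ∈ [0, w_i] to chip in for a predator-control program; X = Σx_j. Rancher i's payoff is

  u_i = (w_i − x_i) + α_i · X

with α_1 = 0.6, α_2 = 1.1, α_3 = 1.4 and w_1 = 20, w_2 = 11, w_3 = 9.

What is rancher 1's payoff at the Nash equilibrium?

∂u_i/∂x_i = α_i − 1, so rancher i contributes w_i if α_i > 1, else 0.
α_i > 1 for i ∈ {2, 3}; NE contributions (0, 11, 9), X = 20.
u_1 = (20 − 0) + 0.6·20 = 32.

32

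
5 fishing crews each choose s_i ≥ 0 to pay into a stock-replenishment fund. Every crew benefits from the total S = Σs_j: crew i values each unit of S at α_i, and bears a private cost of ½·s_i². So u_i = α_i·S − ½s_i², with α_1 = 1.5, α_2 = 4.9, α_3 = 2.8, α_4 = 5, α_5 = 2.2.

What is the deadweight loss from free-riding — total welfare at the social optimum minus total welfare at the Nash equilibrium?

Crew i's FOC: ∂u_i/∂s_i = α_i − s_i = 0, so s_i* = α_i.
NE contributions = (1.5, 4.9, 2.8, 5, 2.2); S = 16.4.
W^NE = (Σα)·S − ½Σα_i² = 16.4² − ½·63.94 = 236.99.
Planner sets s_i = Σα_j = 16.4 for every i, so S^SO = 5·16.4 = 82.
W^SO = (Σα)·S^SO − ½·5·(Σα)² = (5/2)·16.4² = 672.4.
Deadweight loss = W^SO − W^NE = 435.41.

435.41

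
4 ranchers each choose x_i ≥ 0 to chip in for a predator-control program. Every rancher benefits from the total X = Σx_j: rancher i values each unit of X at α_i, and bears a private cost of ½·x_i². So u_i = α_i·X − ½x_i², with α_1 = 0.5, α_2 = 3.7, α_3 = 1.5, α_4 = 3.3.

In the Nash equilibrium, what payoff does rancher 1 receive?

Rancher i's FOC: ∂u_i/∂x_i = α_i − x_i = 0, so x_i* = α_i.
NE contributions = (0.5, 3.7, 1.5, 3.3); X = 9.
u_1 = α_1·X − ½·(x_1)² = 0.5·9 − ½·0.5² = 4.375.

4.375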